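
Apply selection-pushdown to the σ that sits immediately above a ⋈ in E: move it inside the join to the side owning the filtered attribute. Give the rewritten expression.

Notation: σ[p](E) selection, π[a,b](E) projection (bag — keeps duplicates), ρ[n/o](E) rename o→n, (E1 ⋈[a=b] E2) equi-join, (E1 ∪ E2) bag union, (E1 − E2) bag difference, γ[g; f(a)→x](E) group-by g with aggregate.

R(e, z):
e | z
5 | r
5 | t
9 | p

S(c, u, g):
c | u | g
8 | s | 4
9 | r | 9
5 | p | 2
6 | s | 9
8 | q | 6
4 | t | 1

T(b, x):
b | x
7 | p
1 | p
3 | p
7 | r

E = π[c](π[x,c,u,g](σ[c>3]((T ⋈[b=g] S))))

σ filters on c, owned by the right side.
E' = π[c](π[x,c,u,g]((T ⋈[b=g] σ[c>3](S))))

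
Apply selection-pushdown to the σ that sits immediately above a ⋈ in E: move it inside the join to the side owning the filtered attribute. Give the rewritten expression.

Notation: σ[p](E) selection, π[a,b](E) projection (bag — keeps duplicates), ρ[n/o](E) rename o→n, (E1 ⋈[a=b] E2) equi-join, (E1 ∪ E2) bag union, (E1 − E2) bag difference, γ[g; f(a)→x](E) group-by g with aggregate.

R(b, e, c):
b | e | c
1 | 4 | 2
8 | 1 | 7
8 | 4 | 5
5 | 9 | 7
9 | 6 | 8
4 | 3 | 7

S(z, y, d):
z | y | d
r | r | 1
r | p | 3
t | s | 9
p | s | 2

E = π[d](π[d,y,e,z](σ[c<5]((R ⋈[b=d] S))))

σ filters on c, owned by the left side.
E' = π[d](π[d,y,e,z]((σ[c<5](R) ⋈[b=d] S)))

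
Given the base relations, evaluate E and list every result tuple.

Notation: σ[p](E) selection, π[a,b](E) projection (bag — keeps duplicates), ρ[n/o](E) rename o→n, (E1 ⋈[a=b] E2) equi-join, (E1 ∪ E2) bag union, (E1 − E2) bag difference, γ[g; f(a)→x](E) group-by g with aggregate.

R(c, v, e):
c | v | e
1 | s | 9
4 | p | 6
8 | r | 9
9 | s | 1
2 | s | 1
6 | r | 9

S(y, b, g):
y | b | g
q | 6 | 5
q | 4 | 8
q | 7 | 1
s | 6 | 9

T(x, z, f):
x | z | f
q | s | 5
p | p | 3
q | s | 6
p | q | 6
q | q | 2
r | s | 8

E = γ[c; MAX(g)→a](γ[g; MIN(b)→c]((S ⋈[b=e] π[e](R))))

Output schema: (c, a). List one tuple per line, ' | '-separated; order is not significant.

Subexpression sizes:
  S → 4
  R → 6
  π[e](R) → 6
  (S ⋈[b=e] π[e](R)) → 2
  γ[g; MIN(b)→c]((S ⋈[b=e] π[e](R))) → 2
  γ[c; MAX(g)→a](γ[g; MIN(b)→c]((S ⋈[b=e] π[e](R)))) → 1

== RESULT ==
c | a
6 | 9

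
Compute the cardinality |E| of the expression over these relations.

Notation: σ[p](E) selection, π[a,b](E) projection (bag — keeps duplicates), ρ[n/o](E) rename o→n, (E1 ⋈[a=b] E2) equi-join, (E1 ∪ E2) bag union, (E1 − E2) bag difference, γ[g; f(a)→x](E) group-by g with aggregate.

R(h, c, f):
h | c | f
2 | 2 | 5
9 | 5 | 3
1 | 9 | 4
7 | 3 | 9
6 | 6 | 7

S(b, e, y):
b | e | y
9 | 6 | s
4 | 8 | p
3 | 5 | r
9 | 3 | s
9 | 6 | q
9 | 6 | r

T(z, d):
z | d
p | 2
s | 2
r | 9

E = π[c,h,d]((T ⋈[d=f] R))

Row counts bottom-up:
  T → 3
  R → 5
  (T ⋈[d=f] R) → 1
  π[c,h,d]((T ⋈[d=f] R)) → 1

|E| = 1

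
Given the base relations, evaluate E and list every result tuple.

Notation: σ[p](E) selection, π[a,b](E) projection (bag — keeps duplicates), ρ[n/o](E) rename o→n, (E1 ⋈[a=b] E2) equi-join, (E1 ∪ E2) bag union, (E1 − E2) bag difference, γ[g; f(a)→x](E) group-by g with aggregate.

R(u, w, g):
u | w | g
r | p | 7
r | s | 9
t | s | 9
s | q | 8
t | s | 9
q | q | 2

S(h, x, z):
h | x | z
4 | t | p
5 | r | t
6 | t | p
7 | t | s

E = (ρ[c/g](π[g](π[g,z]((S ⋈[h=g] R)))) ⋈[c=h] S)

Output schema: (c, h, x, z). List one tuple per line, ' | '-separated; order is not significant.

Subexpression sizes:
  S → 4
  R → 6
  (S ⋈[h=g] R) → 1
  π[g,z]((S ⋈[h=g] R)) → 1
  π[g](π[g,z]((S ⋈[h=g] R))) → 1
  ρ[c/g](π[g](π[g,z]((S ⋈[h=g] R)))) → 1
  S → 4
  (ρ[c/g](π[g](π[g,z]((S ⋈[h=g] R)))) ⋈[c=h] S) → 1

== RESULT ==
c | h | x | z
7 | 7 | t | s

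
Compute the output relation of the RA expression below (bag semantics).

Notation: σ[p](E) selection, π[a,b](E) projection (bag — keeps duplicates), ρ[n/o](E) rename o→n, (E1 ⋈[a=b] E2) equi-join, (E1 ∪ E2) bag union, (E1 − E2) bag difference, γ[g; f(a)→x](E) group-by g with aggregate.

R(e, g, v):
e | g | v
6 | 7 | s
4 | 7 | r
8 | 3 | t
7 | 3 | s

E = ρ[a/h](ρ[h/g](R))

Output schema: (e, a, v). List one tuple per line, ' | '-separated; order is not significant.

Stepwise |·|:
  R → 4
  ρ[h/g](R) → 4
  ρ[a/h](ρ[h/g](R)) → 4

== RESULT ==
e | a | v
4 | 7 | r
6 | 7 | s
7 | 3 | s
8 | 3 | t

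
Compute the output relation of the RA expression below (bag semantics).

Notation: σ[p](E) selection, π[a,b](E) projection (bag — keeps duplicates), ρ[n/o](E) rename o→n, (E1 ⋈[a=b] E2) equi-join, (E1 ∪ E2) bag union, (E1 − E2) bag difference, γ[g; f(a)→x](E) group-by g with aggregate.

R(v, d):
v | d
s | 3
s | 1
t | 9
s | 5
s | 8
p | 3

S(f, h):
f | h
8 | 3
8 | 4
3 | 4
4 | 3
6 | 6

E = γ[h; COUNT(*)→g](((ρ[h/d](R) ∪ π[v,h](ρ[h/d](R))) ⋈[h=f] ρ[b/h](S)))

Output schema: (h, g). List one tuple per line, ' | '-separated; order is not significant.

Row counts bottom-up:
  R → 6
  ρ[h/d](R) → 6
  R → 6
  ρ[h/d](R) → 6
  π[v,h](ρ[h/d](R)) → 6
  (ρ[h/d](R) ∪ π[v,h](ρ[h/d](R))) → 12
  S → 5
  ρ[b/h](S) → 5
  ((ρ[h/d](R) ∪ π[v,h](ρ[h/d](R))) ⋈[h=f] ρ[b/h](S)) → 8
  γ[h; COUNT(*)→g](((ρ[h/d](R) ∪ π[v,h](ρ[h/d](R))) ⋈[h=f] ρ[b/h](S))) → 2

== RESULT ==
h | g
3 | 4
8 | 4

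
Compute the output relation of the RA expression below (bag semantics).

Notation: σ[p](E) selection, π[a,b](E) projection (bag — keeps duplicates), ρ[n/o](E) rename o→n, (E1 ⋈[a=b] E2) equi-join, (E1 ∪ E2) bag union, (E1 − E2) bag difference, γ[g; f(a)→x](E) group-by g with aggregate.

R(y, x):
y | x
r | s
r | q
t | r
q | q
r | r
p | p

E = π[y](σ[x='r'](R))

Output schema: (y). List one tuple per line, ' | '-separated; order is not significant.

Stepwise |·|:
  R → 6
  σ[x='r'](R) → 2
  π[y](σ[x='r'](R)) → 2

== RESULT ==
y
r
t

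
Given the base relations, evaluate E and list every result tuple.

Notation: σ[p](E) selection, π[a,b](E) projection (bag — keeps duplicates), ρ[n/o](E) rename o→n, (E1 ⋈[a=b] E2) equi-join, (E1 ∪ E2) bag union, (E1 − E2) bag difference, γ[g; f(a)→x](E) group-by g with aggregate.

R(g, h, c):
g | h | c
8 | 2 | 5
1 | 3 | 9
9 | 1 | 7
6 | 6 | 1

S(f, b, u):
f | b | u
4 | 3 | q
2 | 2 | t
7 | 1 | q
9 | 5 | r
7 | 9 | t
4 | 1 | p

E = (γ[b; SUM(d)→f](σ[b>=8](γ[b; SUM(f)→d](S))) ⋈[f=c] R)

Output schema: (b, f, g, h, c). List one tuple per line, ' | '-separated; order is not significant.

Subexpression sizes:
  S → 6
  γ[b; SUM(f)→d](S) → 5
  σ[b>=8](γ[b; SUM(f)→d](S)) → 1
  γ[b; SUM(d)→f](σ[b>=8](γ[b; SUM(f)→d](S))) → 1
  R → 4
  (γ[b; SUM(d)→f](σ[b>=8](γ[b; SUM(f)→d](S))) ⋈[f=c] R) → 1

== RESULT ==
b | f | g | h | c
9 | 7 | 9 | 1 | 7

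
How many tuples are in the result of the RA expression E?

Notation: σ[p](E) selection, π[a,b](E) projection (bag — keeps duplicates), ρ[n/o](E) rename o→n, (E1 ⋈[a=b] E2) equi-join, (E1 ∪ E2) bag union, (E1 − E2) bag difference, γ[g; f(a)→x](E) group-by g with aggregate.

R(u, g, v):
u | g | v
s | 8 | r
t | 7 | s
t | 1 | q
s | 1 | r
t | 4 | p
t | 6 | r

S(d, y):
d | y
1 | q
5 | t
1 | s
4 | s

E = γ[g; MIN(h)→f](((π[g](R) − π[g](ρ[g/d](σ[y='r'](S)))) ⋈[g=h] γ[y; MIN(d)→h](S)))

Row counts bottom-up:
  R → 6
  π[g](R) → 6
  S → 4
  σ[y='r'](S) → 0
  ρ[g/d](σ[y='r'](S)) → 0
  π[g](ρ[g/d](σ[y='r'](S))) → 0
  (π[g](R) − π[g](ρ[g/d](σ[y='r'](S)))) → 6
  S → 4
  γ[y; MIN(d)→h](S) → 3
  ((π[g](R) − π[g](ρ[g/d](σ[y='r'](S)))) ⋈[g=h] γ[y; MIN(d)→h](S)) → 4
  γ[g; MIN(h)→f](((π[g](R) − π[g](ρ[g/d](σ[y='r'](S)))) ⋈[g=h] γ[y; MIN(d)→h](S))) → 1

|E| = 1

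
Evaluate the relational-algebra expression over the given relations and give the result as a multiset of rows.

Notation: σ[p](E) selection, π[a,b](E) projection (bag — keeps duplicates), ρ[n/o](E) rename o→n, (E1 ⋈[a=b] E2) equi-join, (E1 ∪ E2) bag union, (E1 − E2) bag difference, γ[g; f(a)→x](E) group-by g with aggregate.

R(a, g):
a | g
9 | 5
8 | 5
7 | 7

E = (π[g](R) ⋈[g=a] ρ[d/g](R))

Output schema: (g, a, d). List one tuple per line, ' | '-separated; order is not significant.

Stepwise |·|:
  R → 3
  π[g](R) → 3
  R → 3
  ρ[d/g](R) → 3
  (π[g](R) ⋈[g=a] ρ[d/g](R)) → 1

== RESULT ==
g | a | d
7 | 7 | 7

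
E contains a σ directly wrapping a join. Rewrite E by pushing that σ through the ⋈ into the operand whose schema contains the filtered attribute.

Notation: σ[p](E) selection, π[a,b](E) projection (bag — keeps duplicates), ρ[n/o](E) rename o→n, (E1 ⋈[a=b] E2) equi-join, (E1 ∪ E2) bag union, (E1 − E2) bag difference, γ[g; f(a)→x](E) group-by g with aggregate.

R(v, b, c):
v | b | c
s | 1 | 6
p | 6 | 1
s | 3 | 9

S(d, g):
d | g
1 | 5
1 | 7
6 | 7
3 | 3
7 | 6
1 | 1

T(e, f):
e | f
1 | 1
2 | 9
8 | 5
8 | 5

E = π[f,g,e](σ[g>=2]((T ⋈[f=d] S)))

σ filters on g, owned by the right side.
E' = π[f,g,e]((T ⋈[f=d] σ[g>=2](S)))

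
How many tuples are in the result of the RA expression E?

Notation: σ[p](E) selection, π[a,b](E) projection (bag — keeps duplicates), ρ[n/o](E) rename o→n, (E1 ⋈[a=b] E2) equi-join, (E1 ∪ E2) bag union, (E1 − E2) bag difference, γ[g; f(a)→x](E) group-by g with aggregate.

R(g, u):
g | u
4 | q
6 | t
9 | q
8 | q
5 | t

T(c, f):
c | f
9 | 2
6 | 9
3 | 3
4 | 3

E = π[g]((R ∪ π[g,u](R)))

Subexpression sizes:
  R → 5
  R → 5
  π[g,u](R) → 5
  (R ∪ π[g,u](R)) → 10
  π[g]((R ∪ π[g,u](R))) → 10

|E| = 10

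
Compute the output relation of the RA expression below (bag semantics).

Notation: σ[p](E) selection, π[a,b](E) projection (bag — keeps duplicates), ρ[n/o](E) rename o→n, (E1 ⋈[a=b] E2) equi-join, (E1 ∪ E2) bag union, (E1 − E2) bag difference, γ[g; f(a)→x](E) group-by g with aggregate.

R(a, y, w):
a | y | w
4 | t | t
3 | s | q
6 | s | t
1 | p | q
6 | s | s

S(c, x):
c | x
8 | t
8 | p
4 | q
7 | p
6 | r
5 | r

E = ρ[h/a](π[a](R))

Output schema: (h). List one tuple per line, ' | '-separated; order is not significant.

Per-node cardinality:
  R → 5
  π[a](R) → 5
  ρ[h/a](π[a](R)) → 5

== RESULT ==
h
1
3
4
6
6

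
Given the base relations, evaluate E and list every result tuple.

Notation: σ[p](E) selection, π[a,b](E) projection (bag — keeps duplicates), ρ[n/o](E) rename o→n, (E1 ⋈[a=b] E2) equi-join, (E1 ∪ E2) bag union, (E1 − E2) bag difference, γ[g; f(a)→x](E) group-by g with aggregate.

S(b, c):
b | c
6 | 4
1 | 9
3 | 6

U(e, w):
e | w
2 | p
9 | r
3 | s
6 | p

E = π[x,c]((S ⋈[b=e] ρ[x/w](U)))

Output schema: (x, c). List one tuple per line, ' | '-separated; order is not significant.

Subexpression sizes:
  S → 3
  U → 4
  ρ[x/w](U) → 4
  (S ⋈[b=e] ρ[x/w](U)) → 2
  π[x,c]((S ⋈[b=e] ρ[x/w](U))) → 2

== RESULT ==
x | c
p | 4
s | 6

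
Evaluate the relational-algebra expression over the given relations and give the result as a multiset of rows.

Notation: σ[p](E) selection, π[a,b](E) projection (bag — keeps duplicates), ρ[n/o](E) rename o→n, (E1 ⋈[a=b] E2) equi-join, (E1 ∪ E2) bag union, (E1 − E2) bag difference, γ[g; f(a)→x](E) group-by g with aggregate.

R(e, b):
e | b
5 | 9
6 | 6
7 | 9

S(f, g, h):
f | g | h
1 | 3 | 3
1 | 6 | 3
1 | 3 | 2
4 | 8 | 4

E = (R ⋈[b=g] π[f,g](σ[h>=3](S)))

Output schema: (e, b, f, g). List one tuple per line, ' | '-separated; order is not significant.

Stepwise |·|:
  R → 3
  S → 4
  σ[h>=3](S) → 3
  π[f,g](σ[h>=3](S)) → 3
  (R ⋈[b=g] π[f,g](σ[h>=3](S))) → 1

== RESULT ==
e | b | f | g
6 | 6 | 1 | 6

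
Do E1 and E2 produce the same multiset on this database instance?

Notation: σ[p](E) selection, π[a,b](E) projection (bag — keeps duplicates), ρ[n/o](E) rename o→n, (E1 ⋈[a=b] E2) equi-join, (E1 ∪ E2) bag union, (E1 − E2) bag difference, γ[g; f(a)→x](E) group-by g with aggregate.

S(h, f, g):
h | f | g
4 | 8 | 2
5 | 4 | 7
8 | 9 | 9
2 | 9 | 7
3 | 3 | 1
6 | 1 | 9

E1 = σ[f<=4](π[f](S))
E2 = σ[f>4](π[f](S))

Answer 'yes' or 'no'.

E1 per-node cardinality:
  S → 6
  π[f](S) → 6
  σ[f<=4](π[f](S)) → 3
E2 per-node cardinality:
  S → 6
  π[f](S) → 6
  σ[f>4](π[f](S)) → 3

E1 result:
f
1
3
4
E2 result:
f
8
9
9
Witness: (1,) appears 1× in E1 but 0× in E2.

no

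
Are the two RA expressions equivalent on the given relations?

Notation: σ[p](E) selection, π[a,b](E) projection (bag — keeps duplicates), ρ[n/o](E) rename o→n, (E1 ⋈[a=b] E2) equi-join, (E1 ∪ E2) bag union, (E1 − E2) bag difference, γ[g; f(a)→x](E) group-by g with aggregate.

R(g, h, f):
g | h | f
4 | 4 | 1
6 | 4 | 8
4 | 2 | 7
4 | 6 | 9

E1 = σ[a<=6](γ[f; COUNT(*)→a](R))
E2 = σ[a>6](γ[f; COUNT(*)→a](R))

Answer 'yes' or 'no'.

E1 row counts bottom-up:
  R → 4
  γ[f; COUNT(*)→a](R) → 4
  σ[a<=6](γ[f; COUNT(*)→a](R)) → 4
E2 row counts bottom-up:
  R → 4
  γ[f; COUNT(*)→a](R) → 4
  σ[a>6](γ[f; COUNT(*)→a](R)) → 0

E1 result:
f | a
1 | 1
7 | 1
8 | 1
9 | 1
E2 result:
f | a
(0 rows)
Witness: (1, 1) appears 1× in E1 but 0× in E2.

no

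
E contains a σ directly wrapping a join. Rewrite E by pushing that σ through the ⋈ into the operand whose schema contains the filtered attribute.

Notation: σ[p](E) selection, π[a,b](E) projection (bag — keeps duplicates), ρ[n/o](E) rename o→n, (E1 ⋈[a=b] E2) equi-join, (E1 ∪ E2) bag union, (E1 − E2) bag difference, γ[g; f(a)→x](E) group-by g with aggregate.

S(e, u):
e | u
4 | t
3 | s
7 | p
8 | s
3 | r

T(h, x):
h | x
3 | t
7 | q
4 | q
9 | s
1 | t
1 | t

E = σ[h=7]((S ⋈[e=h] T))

σ filters on h, owned by the right side.
E' = (S ⋈[e=h] σ[h=7](T))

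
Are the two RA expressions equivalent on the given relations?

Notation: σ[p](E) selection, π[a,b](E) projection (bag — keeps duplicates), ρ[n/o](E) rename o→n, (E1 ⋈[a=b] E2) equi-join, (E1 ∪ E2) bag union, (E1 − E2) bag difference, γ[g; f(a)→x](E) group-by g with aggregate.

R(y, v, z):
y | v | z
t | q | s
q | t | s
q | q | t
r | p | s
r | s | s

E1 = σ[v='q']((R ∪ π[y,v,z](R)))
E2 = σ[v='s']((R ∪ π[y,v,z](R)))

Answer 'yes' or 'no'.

E1 per-node cardinality:
  R → 5
  R → 5
  π[y,v,z](R) → 5
  (R ∪ π[y,v,z](R)) → 10
  σ[v='q']((R ∪ π[y,v,z](R))) → 4
E2 per-node cardinality:
  R → 5
  R → 5
  π[y,v,z](R) → 5
  (R ∪ π[y,v,z](R)) → 10
  σ[v='s']((R ∪ π[y,v,z](R))) → 2

E1 result:
y | v | z
q | q | t
q | q | t
t | q | s
t | q | s
E2 result:
y | v | z
r | s | s
r | s | s
Witness: ('t', 'q', 's') appears 2× in E1 but 0× in E2.

no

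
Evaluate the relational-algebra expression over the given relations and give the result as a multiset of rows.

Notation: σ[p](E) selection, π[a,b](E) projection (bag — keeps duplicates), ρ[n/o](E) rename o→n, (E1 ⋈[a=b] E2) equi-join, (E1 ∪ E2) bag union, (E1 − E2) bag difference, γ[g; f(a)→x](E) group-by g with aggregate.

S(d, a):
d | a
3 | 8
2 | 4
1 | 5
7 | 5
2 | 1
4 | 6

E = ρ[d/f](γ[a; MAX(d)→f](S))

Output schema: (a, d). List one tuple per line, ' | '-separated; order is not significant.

Per-node cardinality:
  S → 6
  γ[a; MAX(d)→f](S) → 5
  ρ[d/f](γ[a; MAX(d)→f](S)) → 5

== RESULT ==
a | d
1 | 2
4 | 2
5 | 7
6 | 4
8 | 3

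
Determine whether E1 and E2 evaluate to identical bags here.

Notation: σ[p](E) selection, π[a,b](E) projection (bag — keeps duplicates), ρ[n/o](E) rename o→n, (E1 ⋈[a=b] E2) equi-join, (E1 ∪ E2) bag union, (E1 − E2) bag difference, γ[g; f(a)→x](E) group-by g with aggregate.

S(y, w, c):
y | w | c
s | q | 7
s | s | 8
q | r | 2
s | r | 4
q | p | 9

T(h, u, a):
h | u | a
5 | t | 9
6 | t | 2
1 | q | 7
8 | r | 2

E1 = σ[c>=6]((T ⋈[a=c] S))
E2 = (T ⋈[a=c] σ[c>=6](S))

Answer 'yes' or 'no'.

E1 subexpression sizes:
  T → 4
  S → 5
  (T ⋈[a=c] S) → 4
  σ[c>=6]((T ⋈[a=c] S)) → 2
E2 subexpression sizes:
  T → 4
  S → 5
  σ[c>=6](S) → 3
  (T ⋈[a=c] σ[c>=6](S)) → 2

E1 and E2 produce the same multiset:
h | u | a | y | w | c
1 | q | 7 | s | q | 7
5 | t | 9 | q | p | 9

yes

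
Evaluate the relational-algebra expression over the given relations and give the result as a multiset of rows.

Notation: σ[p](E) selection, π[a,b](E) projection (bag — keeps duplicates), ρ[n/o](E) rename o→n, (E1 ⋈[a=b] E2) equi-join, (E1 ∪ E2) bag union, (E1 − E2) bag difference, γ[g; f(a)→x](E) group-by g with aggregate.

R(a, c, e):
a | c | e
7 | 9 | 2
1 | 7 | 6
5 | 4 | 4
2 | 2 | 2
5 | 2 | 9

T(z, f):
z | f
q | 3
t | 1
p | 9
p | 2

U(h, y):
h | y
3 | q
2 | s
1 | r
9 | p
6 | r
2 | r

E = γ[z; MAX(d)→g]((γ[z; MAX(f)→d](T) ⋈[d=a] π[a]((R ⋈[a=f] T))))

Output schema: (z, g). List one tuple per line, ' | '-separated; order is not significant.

Stepwise |·|:
  T → 4
  γ[z; MAX(f)→d](T) → 3
  R → 5
  T → 4
  (R ⋈[a=f] T) → 2
  π[a]((R ⋈[a=f] T)) → 2
  (γ[z; MAX(f)→d](T) ⋈[d=a] π[a]((R ⋈[a=f] T))) → 1
  γ[z; MAX(d)→g]((γ[z; MAX(f)→d](T) ⋈[d=a] π[a]((R ⋈[a=f] T)))) → 1

== RESULT ==
z | g
t | 1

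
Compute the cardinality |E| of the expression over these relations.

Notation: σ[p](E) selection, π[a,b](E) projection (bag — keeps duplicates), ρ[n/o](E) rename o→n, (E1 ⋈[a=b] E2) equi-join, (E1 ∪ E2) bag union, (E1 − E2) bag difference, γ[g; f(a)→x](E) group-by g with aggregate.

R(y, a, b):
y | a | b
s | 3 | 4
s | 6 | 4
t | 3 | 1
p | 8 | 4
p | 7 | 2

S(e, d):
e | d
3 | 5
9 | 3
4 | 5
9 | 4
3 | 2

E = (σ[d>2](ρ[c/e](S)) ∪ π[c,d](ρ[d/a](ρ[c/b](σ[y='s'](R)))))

Per-node cardinality:
  S → 5
  ρ[c/e](S) → 5
  σ[d>2](ρ[c/e](S)) → 4
  R → 5
  σ[y='s'](R) → 2
  ρ[c/b](σ[y='s'](R)) → 2
  ρ[d/a](ρ[c/b](σ[y='s'](R))) → 2
  π[c,d](ρ[d/a](ρ[c/b](σ[y='s'](R)))) → 2
  (σ[d>2](ρ[c/e](S)) ∪ π[c,d](ρ[d/a](ρ[c/b](σ[y='s'](R))))) → 6

|E| = 6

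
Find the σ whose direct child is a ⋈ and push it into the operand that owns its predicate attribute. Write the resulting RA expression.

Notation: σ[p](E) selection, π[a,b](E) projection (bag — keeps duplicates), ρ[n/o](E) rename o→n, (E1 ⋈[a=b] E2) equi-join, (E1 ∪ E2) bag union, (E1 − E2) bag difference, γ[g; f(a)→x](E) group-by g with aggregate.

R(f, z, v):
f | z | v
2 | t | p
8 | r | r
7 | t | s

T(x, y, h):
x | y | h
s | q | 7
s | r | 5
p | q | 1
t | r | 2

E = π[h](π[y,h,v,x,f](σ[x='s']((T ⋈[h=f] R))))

σ filters on x, owned by the left side.
E' = π[h](π[y,h,v,x,f]((σ[x='s'](T) ⋈[h=f] R)))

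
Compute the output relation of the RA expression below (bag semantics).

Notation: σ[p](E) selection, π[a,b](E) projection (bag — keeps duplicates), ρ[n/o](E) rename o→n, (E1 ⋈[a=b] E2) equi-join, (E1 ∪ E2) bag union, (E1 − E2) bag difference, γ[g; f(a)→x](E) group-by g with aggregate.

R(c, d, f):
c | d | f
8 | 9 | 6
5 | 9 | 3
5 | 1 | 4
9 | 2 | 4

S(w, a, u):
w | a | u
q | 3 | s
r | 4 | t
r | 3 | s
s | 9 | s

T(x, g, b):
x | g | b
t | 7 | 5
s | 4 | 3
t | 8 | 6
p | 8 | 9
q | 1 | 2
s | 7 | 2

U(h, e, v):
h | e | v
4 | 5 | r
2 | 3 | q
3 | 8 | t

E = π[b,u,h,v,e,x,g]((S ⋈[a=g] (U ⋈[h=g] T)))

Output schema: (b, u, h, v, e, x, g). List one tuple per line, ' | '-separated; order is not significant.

Row counts bottom-up:
  S → 4
  U → 3
  T → 6
  (U ⋈[h=g] T) → 1
  (S ⋈[a=g] (U ⋈[h=g] T)) → 1
  π[b,u,h,v,e,x,g]((S ⋈[a=g] (U ⋈[h=g] T))) → 1

== RESULT ==
b | u | h | v | e | x | g
3 | t | 4 | r | 5 | s | 4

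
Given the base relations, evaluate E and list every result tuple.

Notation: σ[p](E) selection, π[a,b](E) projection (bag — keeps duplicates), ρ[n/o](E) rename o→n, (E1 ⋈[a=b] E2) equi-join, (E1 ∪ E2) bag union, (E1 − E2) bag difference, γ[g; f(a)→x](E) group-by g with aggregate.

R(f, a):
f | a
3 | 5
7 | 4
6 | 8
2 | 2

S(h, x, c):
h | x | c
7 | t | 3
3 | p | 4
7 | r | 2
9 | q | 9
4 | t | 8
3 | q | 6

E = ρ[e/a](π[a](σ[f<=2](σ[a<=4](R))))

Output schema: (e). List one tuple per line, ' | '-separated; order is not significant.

Row counts bottom-up:
  R → 4
  σ[a<=4](R) → 2
  σ[f<=2](σ[a<=4](R)) → 1
  π[a](σ[f<=2](σ[a<=4](R))) → 1
  ρ[e/a](π[a](σ[f<=2](σ[a<=4](R)))) → 1

== RESULT ==
e
2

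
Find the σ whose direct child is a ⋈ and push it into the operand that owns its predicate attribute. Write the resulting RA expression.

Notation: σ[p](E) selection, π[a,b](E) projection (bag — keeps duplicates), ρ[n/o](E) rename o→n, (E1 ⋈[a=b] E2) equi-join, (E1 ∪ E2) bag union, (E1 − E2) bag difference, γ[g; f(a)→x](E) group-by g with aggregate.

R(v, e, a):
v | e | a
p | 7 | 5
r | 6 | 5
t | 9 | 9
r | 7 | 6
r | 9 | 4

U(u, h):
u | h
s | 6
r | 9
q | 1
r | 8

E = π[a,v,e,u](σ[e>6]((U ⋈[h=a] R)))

σ filters on e, owned by the right side.
E' = π[a,v,e,u]((U ⋈[h=a] σ[e>6](R)))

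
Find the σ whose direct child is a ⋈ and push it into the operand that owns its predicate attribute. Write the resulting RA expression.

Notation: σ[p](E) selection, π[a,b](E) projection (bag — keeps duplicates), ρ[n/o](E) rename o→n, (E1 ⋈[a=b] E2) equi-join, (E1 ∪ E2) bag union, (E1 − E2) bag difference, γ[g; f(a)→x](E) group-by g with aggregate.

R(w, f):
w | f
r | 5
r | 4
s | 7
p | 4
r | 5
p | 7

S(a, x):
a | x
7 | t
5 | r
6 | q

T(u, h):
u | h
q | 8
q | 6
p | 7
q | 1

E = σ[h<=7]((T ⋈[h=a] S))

σ filters on h, owned by the left side.
E' = (σ[h<=7](T) ⋈[h=a] S)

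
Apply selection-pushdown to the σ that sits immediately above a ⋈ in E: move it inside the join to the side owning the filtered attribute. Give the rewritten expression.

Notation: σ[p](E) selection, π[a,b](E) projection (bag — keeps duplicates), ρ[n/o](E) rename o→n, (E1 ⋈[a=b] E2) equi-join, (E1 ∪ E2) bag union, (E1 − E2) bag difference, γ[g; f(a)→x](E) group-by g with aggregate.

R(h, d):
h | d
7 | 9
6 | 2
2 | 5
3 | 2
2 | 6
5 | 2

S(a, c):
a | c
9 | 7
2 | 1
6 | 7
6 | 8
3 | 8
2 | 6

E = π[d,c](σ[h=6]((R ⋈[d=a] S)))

σ filters on h, owned by the left side.
E' = π[d,c]((σ[h=6](R) ⋈[d=a] S))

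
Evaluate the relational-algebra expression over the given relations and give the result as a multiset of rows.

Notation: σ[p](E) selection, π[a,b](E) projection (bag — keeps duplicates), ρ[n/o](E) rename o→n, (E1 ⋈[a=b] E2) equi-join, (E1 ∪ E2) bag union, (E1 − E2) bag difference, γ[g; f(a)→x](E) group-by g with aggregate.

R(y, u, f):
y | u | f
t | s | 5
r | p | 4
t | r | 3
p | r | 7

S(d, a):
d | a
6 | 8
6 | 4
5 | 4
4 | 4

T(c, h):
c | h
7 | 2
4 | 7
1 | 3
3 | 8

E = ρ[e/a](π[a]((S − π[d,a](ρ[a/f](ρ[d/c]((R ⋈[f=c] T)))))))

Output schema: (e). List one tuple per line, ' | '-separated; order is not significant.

Subexpression sizes:
  S → 4
  R → 4
  T → 4
  (R ⋈[f=c] T) → 3
  ρ[d/c]((R ⋈[f=c] T)) → 3
  ρ[a/f](ρ[d/c]((R ⋈[f=c] T))) → 3
  π[d,a](ρ[a/f](ρ[d/c]((R ⋈[f=c] T)))) → 3
  (S − π[d,a](ρ[a/f](ρ[d/c]((R ⋈[f=c] T))))) → 3
  π[a]((S − π[d,a](ρ[a/f](ρ[d/c]((R ⋈[f=c] T)))))) → 3
  ρ[e/a](π[a]((S − π[d,a](ρ[a/f](ρ[d/c]((R ⋈[f=c] T))))))) → 3

== RESULT ==
e
4
4
8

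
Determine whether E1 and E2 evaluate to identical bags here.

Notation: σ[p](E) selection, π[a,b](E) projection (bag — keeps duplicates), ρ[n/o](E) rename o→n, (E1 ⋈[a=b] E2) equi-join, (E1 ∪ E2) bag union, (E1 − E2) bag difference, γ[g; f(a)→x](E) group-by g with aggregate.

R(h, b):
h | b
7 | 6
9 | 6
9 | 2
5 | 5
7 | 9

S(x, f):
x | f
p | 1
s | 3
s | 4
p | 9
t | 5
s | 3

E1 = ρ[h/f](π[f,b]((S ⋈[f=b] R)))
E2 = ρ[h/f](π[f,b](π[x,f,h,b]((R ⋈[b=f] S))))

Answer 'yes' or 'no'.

E1 stepwise |·|:
  S → 6
  R → 5
  (S ⋈[f=b] R) → 2
  π[f,b]((S ⋈[f=b] R)) → 2
  ρ[h/f](π[f,b]((S ⋈[f=b] R))) → 2
E2 stepwise |·|:
  R → 5
  S → 6
  (R ⋈[b=f] S) → 2
  π[x,f,h,b]((R ⋈[b=f] S)) → 2
  π[f,b](π[x,f,h,b]((R ⋈[b=f] S))) → 2
  ρ[h/f](π[f,b](π[x,f,h,b]((R ⋈[b=f] S)))) → 2

E1 and E2 produce the same multiset:
h | b
5 | 5
9 | 9

yes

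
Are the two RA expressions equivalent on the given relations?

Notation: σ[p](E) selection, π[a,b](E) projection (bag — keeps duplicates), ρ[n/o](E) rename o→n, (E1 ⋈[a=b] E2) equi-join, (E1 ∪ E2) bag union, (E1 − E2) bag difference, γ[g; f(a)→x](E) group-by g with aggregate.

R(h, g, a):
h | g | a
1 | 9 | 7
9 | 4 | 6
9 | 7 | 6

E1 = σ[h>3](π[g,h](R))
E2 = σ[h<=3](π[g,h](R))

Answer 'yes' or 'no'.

E1 subexpression sizes:
  R → 3
  π[g,h](R) → 3
  σ[h>3](π[g,h](R)) → 2
E2 subexpression sizes:
  R → 3
  π[g,h](R) → 3
  σ[h<=3](π[g,h](R)) → 1

E1 result:
g | h
4 | 9
7 | 9
E2 result:
g | h
9 | 1
Witness: (4, 9) appears 1× in E1 but 0× in E2.

no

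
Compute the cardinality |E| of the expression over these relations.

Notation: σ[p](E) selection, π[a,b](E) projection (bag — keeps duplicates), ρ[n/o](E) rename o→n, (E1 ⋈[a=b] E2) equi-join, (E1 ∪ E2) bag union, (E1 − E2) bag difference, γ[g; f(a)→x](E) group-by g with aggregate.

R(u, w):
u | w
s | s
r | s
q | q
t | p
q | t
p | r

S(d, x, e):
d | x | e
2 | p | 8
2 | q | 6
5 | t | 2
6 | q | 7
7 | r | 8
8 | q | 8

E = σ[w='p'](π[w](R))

Row counts bottom-up:
  R → 6
  π[w](R) → 6
  σ[w='p'](π[w](R)) → 1

|E| = 1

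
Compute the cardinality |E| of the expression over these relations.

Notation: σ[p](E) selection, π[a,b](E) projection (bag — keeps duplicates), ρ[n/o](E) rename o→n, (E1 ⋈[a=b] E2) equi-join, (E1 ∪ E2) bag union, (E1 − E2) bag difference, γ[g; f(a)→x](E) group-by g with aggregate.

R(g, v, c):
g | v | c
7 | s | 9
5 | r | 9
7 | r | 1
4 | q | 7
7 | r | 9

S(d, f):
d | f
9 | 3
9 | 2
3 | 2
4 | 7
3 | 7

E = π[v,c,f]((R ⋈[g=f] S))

Per-node cardinality:
  R → 5
  S → 5
  (R ⋈[g=f] S) → 6
  π[v,c,f]((R ⋈[g=f] S)) → 6

|E| = 6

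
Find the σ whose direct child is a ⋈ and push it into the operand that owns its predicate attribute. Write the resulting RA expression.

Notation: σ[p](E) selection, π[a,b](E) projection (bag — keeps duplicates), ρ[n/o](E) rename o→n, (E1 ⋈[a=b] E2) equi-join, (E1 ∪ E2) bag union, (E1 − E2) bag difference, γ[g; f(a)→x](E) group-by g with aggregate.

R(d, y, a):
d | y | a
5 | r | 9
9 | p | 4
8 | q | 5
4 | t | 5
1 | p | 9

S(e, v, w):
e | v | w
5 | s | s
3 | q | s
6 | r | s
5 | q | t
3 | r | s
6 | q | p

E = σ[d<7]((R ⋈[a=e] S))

σ filters on d, owned by the left side.
E' = (σ[d<7](R) ⋈[a=e] S)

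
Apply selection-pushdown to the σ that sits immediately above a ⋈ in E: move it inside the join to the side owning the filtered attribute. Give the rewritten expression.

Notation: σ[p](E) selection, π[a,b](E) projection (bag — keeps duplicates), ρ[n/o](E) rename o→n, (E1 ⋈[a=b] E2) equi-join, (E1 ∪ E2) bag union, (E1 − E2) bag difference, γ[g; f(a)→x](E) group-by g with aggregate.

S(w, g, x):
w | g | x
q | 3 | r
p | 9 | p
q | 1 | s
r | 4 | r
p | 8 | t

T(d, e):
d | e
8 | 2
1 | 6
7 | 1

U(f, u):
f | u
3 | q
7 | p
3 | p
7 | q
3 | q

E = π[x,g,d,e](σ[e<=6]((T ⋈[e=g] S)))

σ filters on e, owned by the left side.
E' = π[x,g,d,e]((σ[e<=6](T) ⋈[e=g] S))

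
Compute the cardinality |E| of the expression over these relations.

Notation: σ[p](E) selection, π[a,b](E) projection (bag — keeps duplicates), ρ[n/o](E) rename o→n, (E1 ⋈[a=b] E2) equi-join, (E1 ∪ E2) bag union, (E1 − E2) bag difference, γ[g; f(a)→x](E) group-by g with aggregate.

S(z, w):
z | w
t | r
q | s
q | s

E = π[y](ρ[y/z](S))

Per-node cardinality:
  S → 3
  ρ[y/z](S) → 3
  π[y](ρ[y/z](S)) → 3

|E| = 3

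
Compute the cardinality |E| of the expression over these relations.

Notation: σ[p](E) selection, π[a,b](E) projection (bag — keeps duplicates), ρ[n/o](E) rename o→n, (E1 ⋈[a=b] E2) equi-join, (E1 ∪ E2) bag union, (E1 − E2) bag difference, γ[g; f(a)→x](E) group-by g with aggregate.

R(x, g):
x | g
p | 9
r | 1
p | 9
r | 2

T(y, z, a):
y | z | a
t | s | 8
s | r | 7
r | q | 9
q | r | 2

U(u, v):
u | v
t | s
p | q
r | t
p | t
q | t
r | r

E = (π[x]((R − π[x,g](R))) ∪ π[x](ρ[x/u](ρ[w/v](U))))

Row counts bottom-up:
  R → 4
  R → 4
  π[x,g](R) → 4
  (R − π[x,g](R)) → 0
  π[x]((R − π[x,g](R))) → 0
  U → 6
  ρ[w/v](U) → 6
  ρ[x/u](ρ[w/v](U)) → 6
  π[x](ρ[x/u](ρ[w/v](U))) → 6
  (π[x]((R − π[x,g](R))) ∪ π[x](ρ[x/u](ρ[w/v](U)))) → 6

|E| = 6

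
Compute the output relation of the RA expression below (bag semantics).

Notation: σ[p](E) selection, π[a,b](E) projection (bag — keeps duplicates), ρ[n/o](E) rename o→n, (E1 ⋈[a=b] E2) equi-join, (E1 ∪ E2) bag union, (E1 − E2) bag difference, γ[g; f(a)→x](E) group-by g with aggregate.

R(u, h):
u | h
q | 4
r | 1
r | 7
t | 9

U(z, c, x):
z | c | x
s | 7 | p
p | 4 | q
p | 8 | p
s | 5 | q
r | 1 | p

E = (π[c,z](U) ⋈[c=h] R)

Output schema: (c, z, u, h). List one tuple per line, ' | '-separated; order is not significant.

Per-node cardinality:
  U → 5
  π[c,z](U) → 5
  R → 4
  (π[c,z](U) ⋈[c=h] R) → 3

== RESULT ==
c | z | u | h
1 | r | r | 1
4 | p | q | 4
7 | s | r | 7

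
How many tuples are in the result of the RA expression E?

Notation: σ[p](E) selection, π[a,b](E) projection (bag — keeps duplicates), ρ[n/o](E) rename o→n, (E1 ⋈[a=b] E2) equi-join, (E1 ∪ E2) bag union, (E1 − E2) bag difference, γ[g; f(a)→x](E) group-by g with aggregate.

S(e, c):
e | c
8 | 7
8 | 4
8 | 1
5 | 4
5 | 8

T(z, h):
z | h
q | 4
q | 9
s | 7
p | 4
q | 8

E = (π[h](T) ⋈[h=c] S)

Row counts bottom-up:
  T → 5
  π[h](T) → 5
  S → 5
  (π[h](T) ⋈[h=c] S) → 6

|E| = 6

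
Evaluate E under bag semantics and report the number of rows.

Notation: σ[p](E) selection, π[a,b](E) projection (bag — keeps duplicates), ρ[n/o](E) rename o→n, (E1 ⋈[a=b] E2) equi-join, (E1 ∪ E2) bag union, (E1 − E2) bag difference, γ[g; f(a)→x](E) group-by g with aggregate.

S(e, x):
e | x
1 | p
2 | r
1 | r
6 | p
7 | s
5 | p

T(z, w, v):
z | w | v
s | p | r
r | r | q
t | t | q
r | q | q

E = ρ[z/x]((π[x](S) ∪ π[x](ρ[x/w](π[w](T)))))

Stepwise |·|:
  S → 6
  π[x](S) → 6
  T → 4
  π[w](T) → 4
  ρ[x/w](π[w](T)) → 4
  π[x](ρ[x/w](π[w](T))) → 4
  (π[x](S) ∪ π[x](ρ[x/w](π[w](T)))) → 10
  ρ[z/x]((π[x](S) ∪ π[x](ρ[x/w](π[w](T))))) → 10

|E| = 10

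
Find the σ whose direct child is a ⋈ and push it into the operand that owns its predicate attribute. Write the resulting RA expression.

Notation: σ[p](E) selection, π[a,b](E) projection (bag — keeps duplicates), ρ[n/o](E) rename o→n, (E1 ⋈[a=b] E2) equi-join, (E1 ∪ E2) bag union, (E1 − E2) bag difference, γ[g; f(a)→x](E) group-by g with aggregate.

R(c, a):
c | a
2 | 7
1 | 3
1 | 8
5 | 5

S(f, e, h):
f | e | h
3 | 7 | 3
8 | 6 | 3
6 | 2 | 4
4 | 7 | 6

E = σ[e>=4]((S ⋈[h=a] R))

σ filters on e, owned by the left side.
E' = (σ[e>=4](S) ⋈[h=a] R)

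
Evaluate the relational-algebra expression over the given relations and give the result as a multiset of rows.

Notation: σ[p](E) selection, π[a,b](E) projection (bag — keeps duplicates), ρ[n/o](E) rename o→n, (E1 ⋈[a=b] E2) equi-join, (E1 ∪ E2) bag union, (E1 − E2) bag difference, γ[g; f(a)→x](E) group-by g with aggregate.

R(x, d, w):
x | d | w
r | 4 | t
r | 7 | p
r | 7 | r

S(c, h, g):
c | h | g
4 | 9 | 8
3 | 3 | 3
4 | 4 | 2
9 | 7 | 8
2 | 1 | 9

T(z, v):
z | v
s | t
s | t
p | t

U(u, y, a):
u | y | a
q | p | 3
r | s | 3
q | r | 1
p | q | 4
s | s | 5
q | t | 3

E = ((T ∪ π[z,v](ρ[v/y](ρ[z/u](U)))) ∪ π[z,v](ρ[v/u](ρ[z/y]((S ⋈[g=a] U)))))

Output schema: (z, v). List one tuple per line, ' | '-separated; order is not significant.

Per-node cardinality:
  T → 3
  U → 6
  ρ[z/u](U) → 6
  ρ[v/y](ρ[z/u](U)) → 6
  π[z,v](ρ[v/y](ρ[z/u](U))) → 6
  (T ∪ π[z,v](ρ[v/y](ρ[z/u](U)))) → 9
  S → 5
  U → 6
  (S ⋈[g=a] U) → 3
  ρ[z/y]((S ⋈[g=a] U)) → 3
  ρ[v/u](ρ[z/y]((S ⋈[g=a] U))) → 3
  π[z,v](ρ[v/u](ρ[z/y]((S ⋈[g=a] U)))) → 3
  ((T ∪ π[z,v](ρ[v/y](ρ[z/u](U)))) ∪ π[z,v](ρ[v/u](ρ[z/y]((S ⋈[g=a] U))))) → 12

== RESULT ==
z | v
p | q
p | q
p | t
q | p
q | r
q | t
r | s
s | r
s | s
s | t
s | t
t | q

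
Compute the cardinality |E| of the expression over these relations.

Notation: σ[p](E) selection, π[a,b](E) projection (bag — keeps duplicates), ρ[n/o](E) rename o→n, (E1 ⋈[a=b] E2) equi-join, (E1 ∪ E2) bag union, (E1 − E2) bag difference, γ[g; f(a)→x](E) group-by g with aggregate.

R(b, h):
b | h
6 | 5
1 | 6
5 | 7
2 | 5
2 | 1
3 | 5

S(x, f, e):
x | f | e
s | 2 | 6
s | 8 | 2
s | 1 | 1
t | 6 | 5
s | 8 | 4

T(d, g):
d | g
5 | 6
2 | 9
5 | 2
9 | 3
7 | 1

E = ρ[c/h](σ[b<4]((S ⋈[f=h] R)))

Row counts bottom-up:
  S → 5
  R → 6
  (S ⋈[f=h] R) → 2
  σ[b<4]((S ⋈[f=h] R)) → 2
  ρ[c/h](σ[b<4]((S ⋈[f=h] R))) → 2

|E| = 2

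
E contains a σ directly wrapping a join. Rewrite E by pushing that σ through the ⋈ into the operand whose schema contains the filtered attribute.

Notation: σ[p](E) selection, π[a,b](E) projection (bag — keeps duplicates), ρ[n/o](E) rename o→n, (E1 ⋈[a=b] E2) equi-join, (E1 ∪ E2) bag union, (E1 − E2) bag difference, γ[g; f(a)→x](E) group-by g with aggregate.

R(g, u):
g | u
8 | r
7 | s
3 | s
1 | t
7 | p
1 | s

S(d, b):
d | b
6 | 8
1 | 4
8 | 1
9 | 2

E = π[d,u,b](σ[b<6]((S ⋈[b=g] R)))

σ filters on b, owned by the left side.
E' = π[d,u,b]((σ[b<6](S) ⋈[b=g] R))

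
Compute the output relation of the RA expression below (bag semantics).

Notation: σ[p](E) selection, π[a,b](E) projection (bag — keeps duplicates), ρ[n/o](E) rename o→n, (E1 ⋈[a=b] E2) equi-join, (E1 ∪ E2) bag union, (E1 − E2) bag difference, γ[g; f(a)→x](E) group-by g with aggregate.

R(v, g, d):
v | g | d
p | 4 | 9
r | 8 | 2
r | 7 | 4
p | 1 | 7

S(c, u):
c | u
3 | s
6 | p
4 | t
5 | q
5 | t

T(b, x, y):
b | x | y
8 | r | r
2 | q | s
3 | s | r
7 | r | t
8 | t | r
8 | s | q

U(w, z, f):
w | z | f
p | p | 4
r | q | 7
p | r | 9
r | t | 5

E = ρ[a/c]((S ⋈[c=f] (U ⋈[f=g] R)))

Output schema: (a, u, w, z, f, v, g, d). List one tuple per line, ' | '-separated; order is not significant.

Subexpression sizes:
  S → 5
  U → 4
  R → 4
  (U ⋈[f=g] R) → 2
  (S ⋈[c=f] (U ⋈[f=g] R)) → 1
  ρ[a/c]((S ⋈[c=f] (U ⋈[f=g] R))) → 1

== RESULT ==
a | u | w | z | f | v | g | d
4 | t | p | p | 4 | p | 4 | 9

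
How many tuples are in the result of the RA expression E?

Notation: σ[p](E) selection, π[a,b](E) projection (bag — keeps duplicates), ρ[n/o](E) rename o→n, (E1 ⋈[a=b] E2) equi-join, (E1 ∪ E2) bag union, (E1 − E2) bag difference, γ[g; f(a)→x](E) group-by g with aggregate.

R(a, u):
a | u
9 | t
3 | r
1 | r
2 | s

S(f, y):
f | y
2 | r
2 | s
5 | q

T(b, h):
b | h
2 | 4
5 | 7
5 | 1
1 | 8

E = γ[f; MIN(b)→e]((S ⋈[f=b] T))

Subexpression sizes:
  S → 3
  T → 4
  (S ⋈[f=b] T) → 4
  γ[f; MIN(b)→e]((S ⋈[f=b] T)) → 2

|E| = 2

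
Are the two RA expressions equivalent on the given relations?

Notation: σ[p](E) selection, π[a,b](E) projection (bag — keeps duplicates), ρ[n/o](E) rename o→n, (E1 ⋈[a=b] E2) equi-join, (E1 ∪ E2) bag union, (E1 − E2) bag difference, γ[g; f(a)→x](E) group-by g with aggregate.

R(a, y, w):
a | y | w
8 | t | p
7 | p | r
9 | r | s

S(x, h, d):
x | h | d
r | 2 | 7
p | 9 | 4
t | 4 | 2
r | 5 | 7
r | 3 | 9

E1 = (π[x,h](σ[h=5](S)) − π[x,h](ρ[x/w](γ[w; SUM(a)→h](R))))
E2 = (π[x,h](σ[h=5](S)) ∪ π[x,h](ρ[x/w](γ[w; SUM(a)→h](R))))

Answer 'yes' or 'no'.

E1 subexpression sizes:
  S → 5
  σ[h=5](S) → 1
  π[x,h](σ[h=5](S)) → 1
  R → 3
  γ[w; SUM(a)→h](R) → 3
  ρ[x/w](γ[w; SUM(a)→h](R)) → 3
  π[x,h](ρ[x/w](γ[w; SUM(a)→h](R))) → 3
  (π[x,h](σ[h=5](S)) − π[x,h](ρ[x/w](γ[w; SUM(a)→h](R)))) → 1
E2 subexpression sizes:
  S → 5
  σ[h=5](S) → 1
  π[x,h](σ[h=5](S)) → 1
  R → 3
  γ[w; SUM(a)→h](R) → 3
  ρ[x/w](γ[w; SUM(a)→h](R)) → 3
  π[x,h](ρ[x/w](γ[w; SUM(a)→h](R))) → 3
  (π[x,h](σ[h=5](S)) ∪ π[x,h](ρ[x/w](γ[w; SUM(a)→h](R)))) → 4

E1 result:
x | h
r | 5
E2 result:
x | h
p | 8
r | 5
r | 7
s | 9
Witness: ('s', 9) appears 0× in E1 but 1× in E2.

no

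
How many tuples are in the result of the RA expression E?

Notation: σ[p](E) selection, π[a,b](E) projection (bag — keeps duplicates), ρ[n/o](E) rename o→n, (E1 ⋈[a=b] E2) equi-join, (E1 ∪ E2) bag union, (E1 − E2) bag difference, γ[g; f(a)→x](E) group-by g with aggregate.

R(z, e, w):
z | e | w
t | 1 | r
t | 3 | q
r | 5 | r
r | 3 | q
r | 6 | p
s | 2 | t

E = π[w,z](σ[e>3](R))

Stepwise |·|:
  R → 6
  σ[e>3](R) → 2
  π[w,z](σ[e>3](R)) → 2

|E| = 2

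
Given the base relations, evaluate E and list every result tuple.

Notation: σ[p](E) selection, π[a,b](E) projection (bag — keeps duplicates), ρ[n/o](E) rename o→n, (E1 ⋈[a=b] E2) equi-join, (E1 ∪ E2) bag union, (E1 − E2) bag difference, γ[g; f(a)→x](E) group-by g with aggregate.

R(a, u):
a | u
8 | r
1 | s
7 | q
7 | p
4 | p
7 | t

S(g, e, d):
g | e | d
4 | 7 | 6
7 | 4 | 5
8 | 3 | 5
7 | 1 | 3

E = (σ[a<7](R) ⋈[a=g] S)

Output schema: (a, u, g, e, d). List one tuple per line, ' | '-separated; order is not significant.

Stepwise |·|:
  R → 6
  σ[a<7](R) → 2
  S → 4
  (σ[a<7](R) ⋈[a=g] S) → 1

== RESULT ==
a | u | g | e | d
4 | p | 4 | 7 | 6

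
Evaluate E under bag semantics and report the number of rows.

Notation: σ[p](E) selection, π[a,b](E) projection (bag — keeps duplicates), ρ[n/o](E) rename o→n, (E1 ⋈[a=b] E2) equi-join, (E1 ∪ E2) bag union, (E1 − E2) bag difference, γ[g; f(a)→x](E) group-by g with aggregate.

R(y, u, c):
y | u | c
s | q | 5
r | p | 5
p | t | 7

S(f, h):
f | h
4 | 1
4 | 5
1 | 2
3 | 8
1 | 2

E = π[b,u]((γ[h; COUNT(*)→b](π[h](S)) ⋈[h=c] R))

Per-node cardinality:
  S → 5
  π[h](S) → 5
  γ[h; COUNT(*)→b](π[h](S)) → 4
  R → 3
  (γ[h; COUNT(*)→b](π[h](S)) ⋈[h=c] R) → 2
  π[b,u]((γ[h; COUNT(*)→b](π[h](S)) ⋈[h=c] R)) → 2

|E| = 2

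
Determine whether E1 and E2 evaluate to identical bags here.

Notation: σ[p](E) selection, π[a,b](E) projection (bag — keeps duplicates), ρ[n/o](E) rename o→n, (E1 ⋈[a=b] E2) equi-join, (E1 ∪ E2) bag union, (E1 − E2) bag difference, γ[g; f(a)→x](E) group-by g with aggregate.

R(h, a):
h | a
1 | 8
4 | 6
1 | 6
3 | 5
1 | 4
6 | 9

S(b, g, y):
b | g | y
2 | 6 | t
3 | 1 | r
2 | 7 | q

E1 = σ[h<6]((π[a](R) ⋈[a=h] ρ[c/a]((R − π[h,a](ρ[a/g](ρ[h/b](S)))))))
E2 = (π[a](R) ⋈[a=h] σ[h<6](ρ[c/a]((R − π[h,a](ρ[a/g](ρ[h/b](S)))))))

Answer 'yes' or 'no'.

E1 subexpression sizes:
  R → 6
  π[a](R) → 6
  R → 6
  S → 3
  ρ[h/b](S) → 3
  ρ[a/g](ρ[h/b](S)) → 3
  π[h,a](ρ[a/g](ρ[h/b](S))) → 3
  (R − π[h,a](ρ[a/g](ρ[h/b](S)))) → 6
  ρ[c/a]((R − π[h,a](ρ[a/g](ρ[h/b](S))))) → 6
  (π[a](R) ⋈[a=h] ρ[c/a]((R − π[h,a](ρ[a/g](ρ[h/b](S)))))) → 3
  σ[h<6]((π[a](R) ⋈[a=h] ρ[c/a]((R − π[h,a](ρ[a/g](ρ[h/b](S))))))) → 1
E2 subexpression sizes:
  R → 6
  π[a](R) → 6
  R → 6
  S → 3
  ρ[h/b](S) → 3
  ρ[a/g](ρ[h/b](S)) → 3
  π[h,a](ρ[a/g](ρ[h/b](S))) → 3
  (R − π[h,a](ρ[a/g](ρ[h/b](S)))) → 6
  ρ[c/a]((R − π[h,a](ρ[a/g](ρ[h/b](S))))) → 6
  σ[h<6](ρ[c/a]((R − π[h,a](ρ[a/g](ρ[h/b](S)))))) → 5
  (π[a](R) ⋈[a=h] σ[h<6](ρ[c/a]((R − π[h,a](ρ[a/g](ρ[h/b](S))))))) → 1

E1 and E2 produce the same multiset:
a | h | c
4 | 4 | 6

yes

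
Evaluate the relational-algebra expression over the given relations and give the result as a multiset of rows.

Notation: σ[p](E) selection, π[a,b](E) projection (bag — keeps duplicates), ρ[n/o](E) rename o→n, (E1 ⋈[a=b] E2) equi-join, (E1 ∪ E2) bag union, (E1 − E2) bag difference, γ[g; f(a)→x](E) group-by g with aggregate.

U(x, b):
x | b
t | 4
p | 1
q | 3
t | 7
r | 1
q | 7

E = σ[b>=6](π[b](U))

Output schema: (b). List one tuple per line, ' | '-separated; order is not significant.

Per-node cardinality:
  U → 6
  π[b](U) → 6
  σ[b>=6](π[b](U)) → 2

== RESULT ==
b
7
7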